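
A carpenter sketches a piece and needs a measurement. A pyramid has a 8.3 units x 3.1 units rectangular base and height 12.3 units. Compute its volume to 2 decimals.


Shape: rectangular pyramid
Base: 8.3 units x 3.1 units, Height h = 12.3 units
Formula: V = (1/3) * base_area * h
base_area = 8.3 * 3.1 = 25.73
base_area * h = 25.73 * 12.3 = 316.479
V = 316.479 / 3
V = 105.49
105.49 units^3


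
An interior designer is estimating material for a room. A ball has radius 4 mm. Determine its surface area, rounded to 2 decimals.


Shape: sphere
Radius r = 4 mm
Formula: SA = 4 * pi * r^2
r^2 = 16
SA = 4 * pi * 16
SA = 64 * pi
SA = 201.06
201.06 mm^2


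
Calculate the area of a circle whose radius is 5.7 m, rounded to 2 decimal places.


Shape: circle
Radius r = 5.7 m
Formula: A = pi * r^2
r^2 = 5.7^2 = 32.49
A = pi * 32.49
A = 102.07
102.07 m^2


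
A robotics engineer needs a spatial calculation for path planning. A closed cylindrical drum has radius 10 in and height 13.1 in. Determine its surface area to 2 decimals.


Shape: closed cylinder
Radius r = 10 in, Height h = 13.1 in
Formula: SA = 2*pi*r^2 + 2*pi*r*h = 2*pi*r*(r + h)
r + h = 23.1
2 * r * (r + h) = 2 * 10 * 23.1 = 462
SA = 462 * pi
SA = 1451.42
1451.42 in^2


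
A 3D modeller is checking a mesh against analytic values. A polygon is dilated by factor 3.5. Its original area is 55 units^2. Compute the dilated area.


Linear scale factor k = 3.5
Original area = 55 units^2
Rule: under a linear scaling by k, areas scale by k^2.
k^2 = 3.5^2 = 12.25
New area = 55 * 12.25
New area = 673.75
673.75 units^2


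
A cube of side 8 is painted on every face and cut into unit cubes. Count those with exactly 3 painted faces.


Large cube: 8 x 8 x 8, cut into unit cubes.
Cubes with 3 painted faces are at the corners. A cube always has 8 corners.
Count = 8
8 unit cubes


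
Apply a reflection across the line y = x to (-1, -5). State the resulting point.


Transformation: reflection
Original point: (-1, -5)
Rule for reflection over y = x: (x, y) -> (y, x)
Apply: (-1, -5) -> (-5, -1)
(-5, -1)


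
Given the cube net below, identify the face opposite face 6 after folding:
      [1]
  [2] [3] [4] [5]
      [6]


Net: cross layout. Take square 3 as the base (bottom).
Fold the four squares in the horizontal row up around 3: 2 -> left, 4 -> right, 5 wraps to the top.
Fold 1 and 6 up from 3: 1 -> back, 6 -> front.
Opposite pairs are therefore: (1, 6), (2, 4), (3, 5).
Face 6 is opposite face 1.
face 1


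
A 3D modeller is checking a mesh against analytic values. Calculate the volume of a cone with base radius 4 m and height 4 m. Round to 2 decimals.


Shape: cone
Radius r = 4 m, Height h = 4 m
Formula: V = (1/3) * pi * r^2 * h
r^2 = 16
pi * r^2 * h = pi * 16 * 4 = 64 * pi
V = 64 * pi / 3
V = 67.02
67.02 m^3


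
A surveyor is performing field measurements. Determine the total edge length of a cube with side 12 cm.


Shape: cube
Side s = 12 cm
A cube has 12 edges, all equal.
Formula: total edge length = 12 * s
Total = 12 * 12
Total = 144
144 cm


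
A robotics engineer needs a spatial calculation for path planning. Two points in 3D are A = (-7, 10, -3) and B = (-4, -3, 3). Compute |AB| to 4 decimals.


3D distance between two points
P1 = (-7, 10, -3), P2 = (-4, -3, 3)
Formula: d = sqrt((x2-x1)^2 + (y2-y1)^2 + (z2-z1)^2)
dx = -4 - -7 = 3
dy = -3 - 10 = -13
dz = 3 - -3 = 6
dx^2 + dy^2 + dz^2 = 9 + 169 + 36 = 214
d = sqrt(214)
d = 14.6287
14.6287 units


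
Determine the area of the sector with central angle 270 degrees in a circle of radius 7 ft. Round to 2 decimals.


Shape: circular sector
Radius r = 7 ft, Angle = 270 degrees
Formula: A = (angle/360) * pi * r^2
r^2 = 49
Fraction of circle = 270/360
A = (270/360) * pi * 49
A = 36.75 * pi
A = 115.45
115.45 ft^2


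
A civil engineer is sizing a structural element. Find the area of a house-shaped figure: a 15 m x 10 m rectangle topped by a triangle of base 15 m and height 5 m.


Composite shape: rectangle + triangle
Rectangle area = 15 * 10 = 150
Triangle area = 0.5 * 15 * 5 = 37.5
Total = 150 + 37.5
Total = 187.5
187.5 m^2


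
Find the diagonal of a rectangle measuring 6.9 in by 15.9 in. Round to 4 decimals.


Shape: rectangle (diagonal via Pythagoras)
Sides: 6.9 in and 15.9 in
Formula: d = sqrt(l^2 + w^2)
l^2 = 47.61, w^2 = 252.81
l^2 + w^2 = 300.42
d = sqrt(300.42)
d = 17.3326
17.3326 in


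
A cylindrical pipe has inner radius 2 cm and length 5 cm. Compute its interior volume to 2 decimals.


Shape: cylinder
Radius r = 2 cm, Height h = 5 cm
Formula: V = pi * r^2 * h
r^2 = 4
V = pi * 4 * 5
V = 20 * pi
V = 62.83
62.83 cm^3


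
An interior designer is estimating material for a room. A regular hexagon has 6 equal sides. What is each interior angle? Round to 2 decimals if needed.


Shape: regular hexagon (6 sides)
Formula: interior angle = (n - 2) * 180 / n
(n - 2) = 4
(n - 2) * 180 = 720
angle = 720 / 6
angle = 120
120 degrees


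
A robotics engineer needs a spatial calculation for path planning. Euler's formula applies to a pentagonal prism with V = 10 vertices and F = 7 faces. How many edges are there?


Polyhedron: pentagonal prism
Euler's formula for convex polyhedra: V - E + F = 2
Given: V = 10 vertices and F = 7 faces
Solve for E:
E = V + F - 2 = 10 + 7 - 2 = 15
15 edges


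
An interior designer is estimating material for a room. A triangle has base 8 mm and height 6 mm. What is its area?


Shape: triangle
Base b = 8 mm, Height h = 6 mm
Formula: A = (1/2) * b * h
A = 0.5 * 8 * 6
A = 0.5 * 48
A = 24
24 mm^2


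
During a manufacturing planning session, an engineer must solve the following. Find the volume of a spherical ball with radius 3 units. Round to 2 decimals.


Shape: sphere
Radius r = 3 units
Formula: V = (4/3) * pi * r^3
r^3 = 27
(4/3) * 27 = 36
V = 36 * pi
V = 113.1
113.1 units^3


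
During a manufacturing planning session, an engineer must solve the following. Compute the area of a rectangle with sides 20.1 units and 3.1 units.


Shape: rectangle
Length l = 20.1 units, Width w = 3.1 units
Formula: A = l * w
A = 20.1 * 3.1
A = 62.31
62.31 units^2


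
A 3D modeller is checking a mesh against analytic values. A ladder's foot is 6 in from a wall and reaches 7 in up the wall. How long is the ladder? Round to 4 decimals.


Shape: right triangle
Legs a = 6 in, b = 7 in
Formula: c = sqrt(a^2 + b^2)
a^2 = 36, b^2 = 49
a^2 + b^2 = 85
c = sqrt(85)
c = 9.2195
9.2195 in


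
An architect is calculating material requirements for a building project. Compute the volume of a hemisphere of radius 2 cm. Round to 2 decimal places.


Shape: hemisphere (half of a sphere)
Radius r = 2 cm
Formula: V = (1/2) * (4/3) * pi * r^3 = (2/3) * pi * r^3
r^3 = 8
(2/3) * 8 = 5.333333
V = 5.333333 * pi
V = 16.76
16.76 cm^3


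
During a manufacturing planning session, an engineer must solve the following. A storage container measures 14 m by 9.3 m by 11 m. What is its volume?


Shape: rectangular prism
l = 14 m, w = 9.3 m, h = 11 m
Formula: V = l * w * h
V = 14 * 9.3 * 11
V = 130.2 * 11
V = 1432.2
1432.2 m^3


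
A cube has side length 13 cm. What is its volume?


Shape: cube
Side s = 13 cm
Formula: V = s^3
V = 13 * 13 * 13
V = 169 * 13
V = 2197
2197 cm^3


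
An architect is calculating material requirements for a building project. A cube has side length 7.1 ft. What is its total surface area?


Shape: cube
Side s = 7.1 ft
A cube has 6 square faces.
Formula: SA = 6 * s^2
s^2 = 50.41
SA = 6 * 50.41
SA = 302.46
302.46 ft^2


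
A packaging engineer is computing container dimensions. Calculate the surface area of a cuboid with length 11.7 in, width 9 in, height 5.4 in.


Shape: rectangular prism
l = 11.7 in, w = 9 in, h = 5.4 in
Formula: SA = 2(lw + lh + wh)
lw = 105.3, lh = 63.18, wh = 48.6
lw + lh + wh = 217.08
SA = 2 * 217.08
SA = 434.16
434.16 in^2


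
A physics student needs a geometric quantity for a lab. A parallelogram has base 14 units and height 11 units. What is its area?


Shape: parallelogram
Base b = 14 units, Height h = 11 units
Formula: A = b * h
A = 14 * 11
A = 154
154 units^2


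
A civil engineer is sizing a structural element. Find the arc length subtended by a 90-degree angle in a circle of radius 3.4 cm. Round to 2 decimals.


Shape: circular arc
Radius r = 3.4 cm, Angle = 90 degrees
Formula: L = (angle/360) * 2 * pi * r
2 * pi * r = 6.8 * pi
L = (90/360) * 6.8 * pi
L = 1.7 * pi
L = 5.34
5.34 cm


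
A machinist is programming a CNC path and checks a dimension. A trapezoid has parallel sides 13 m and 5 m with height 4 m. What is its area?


Shape: trapezoid
Parallel sides a = 13 m, b = 5 m; Height h = 4 m
Formula: A = (a + b) * h / 2
a + b = 13 + 5 = 18
A = 18 * 4 / 2
A = 72 / 2
A = 36
36 m^2


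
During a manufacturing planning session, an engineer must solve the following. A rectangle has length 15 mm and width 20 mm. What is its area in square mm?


Shape: rectangle
Length l = 15 mm, Width w = 20 mm
Formula: A = l * w
A = 15 * 20
A = 300
300 mm^2


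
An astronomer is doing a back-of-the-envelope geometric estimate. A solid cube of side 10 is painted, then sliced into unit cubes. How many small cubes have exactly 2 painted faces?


Large cube: 10 x 10 x 10, cut into unit cubes.
n = 10, so n - 2 = 8
Cubes with 2 painted faces lie along the edges, excluding corners.
A cube has 12 edges; each contributes (n - 2) = 8 such cubes.
Count = 12 * 8 = 96
96 unit cubes


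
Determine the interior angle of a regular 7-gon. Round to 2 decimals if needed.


Shape: regular heptagon (7 sides)
Formula: interior angle = (n - 2) * 180 / n
(n - 2) = 5
(n - 2) * 180 = 900
angle = 900 / 7
angle = 128.57
128.57 degrees


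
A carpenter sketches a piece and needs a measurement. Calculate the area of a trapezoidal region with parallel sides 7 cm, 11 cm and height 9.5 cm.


Shape: trapezoid
Parallel sides a = 7 cm, b = 11 cm; Height h = 9.5 cm
Formula: A = (a + b) * h / 2
a + b = 7 + 11 = 18
A = 18 * 9.5 / 2
A = 171 / 2
A = 85.5
85.5 cm^2


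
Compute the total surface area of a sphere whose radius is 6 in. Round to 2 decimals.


Shape: sphere
Radius r = 6 in
Formula: SA = 4 * pi * r^2
r^2 = 36
SA = 4 * pi * 36
SA = 144 * pi
SA = 452.39
452.39 in^2


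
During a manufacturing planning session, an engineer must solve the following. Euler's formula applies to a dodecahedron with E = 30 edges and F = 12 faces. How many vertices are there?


Polyhedron: dodecahedron
Euler's formula for convex polyhedra: V - E + F = 2
Given: E = 30 edges and F = 12 faces
Solve for V:
V = 2 + E - F = 2 + 30 - 12 = 20
20 vertices


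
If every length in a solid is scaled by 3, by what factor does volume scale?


Linear scale factor k = 3
Rule: under a linear scaling by k, volumes scale by k^3.
k^3 = 3 * 3 * 3
k^3 = 9 * 3
k^3 = 27
Volume scales by a factor of 27.
27 (dimensionless)


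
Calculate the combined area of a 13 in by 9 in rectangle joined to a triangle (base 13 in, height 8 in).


Composite shape: rectangle + triangle
Rectangle area = 13 * 9 = 117
Triangle area = 0.5 * 13 * 8 = 52
Total = 117 + 52
Total = 169
169 in^2


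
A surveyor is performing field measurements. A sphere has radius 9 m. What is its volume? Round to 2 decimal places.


Shape: sphere
Radius r = 9 m
Formula: V = (4/3) * pi * r^3
r^3 = 729
(4/3) * 729 = 972
V = 972 * pi
V = 3053.63
3053.63 m^3


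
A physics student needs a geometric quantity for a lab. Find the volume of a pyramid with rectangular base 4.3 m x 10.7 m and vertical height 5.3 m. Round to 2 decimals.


Shape: rectangular pyramid
Base: 4.3 m x 10.7 m, Height h = 5.3 m
Formula: V = (1/3) * base_area * h
base_area = 4.3 * 10.7 = 46.01
base_area * h = 46.01 * 5.3 = 243.853
V = 243.853 / 3
V = 81.28
81.28 m^3


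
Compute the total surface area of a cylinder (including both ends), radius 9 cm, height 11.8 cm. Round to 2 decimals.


Shape: closed cylinder
Radius r = 9 cm, Height h = 11.8 cm
Formula: SA = 2*pi*r^2 + 2*pi*r*h = 2*pi*r*(r + h)
r + h = 20.8
2 * r * (r + h) = 2 * 9 * 20.8 = 374.4
SA = 374.4 * pi
SA = 1176.21
1176.21 cm^2


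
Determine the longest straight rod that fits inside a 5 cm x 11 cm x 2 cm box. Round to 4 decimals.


Shape: rectangular box (space diagonal)
l = 5 cm, w = 11 cm, h = 2 cm
Visualize: the diagonal of the base, then a right triangle with that diagonal and the height.
Formula: d = sqrt(l^2 + w^2 + h^2)
l^2 + w^2 + h^2 = 25 + 121 + 4 = 150
d = sqrt(150)
d = 12.2474
12.2474 cm


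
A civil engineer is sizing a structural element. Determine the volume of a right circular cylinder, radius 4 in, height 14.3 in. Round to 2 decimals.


Shape: cylinder
Radius r = 4 in, Height h = 14.3 in
Formula: V = pi * r^2 * h
r^2 = 16
V = pi * 16 * 14.3
V = 228.8 * pi
V = 718.8
718.8 in^3


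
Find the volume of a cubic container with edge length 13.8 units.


Shape: cube
Side s = 13.8 units
Formula: V = s^3
V = 13.8 * 13.8 * 13.8
V = 190.44 * 13.8
V = 2628.072
2628.072 units^3


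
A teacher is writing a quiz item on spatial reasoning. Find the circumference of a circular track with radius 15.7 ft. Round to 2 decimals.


Shape: circle
Radius r = 15.7 ft
Formula: C = 2 * pi * r
C = 2 * pi * 15.7
C = 31.4 * pi
C = 98.65
98.65 ft


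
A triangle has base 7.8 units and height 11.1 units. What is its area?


Shape: triangle
Base b = 7.8 units, Height h = 11.1 units
Formula: A = (1/2) * b * h
A = 0.5 * 7.8 * 11.1
A = 0.5 * 86.58
A = 43.29
43.29 units^2


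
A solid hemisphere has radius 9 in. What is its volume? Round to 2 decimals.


Shape: hemisphere (half of a sphere)
Radius r = 9 in
Formula: V = (1/2) * (4/3) * pi * r^3 = (2/3) * pi * r^3
r^3 = 729
(2/3) * 729 = 486
V = 486 * pi
V = 1526.81
1526.81 in^3


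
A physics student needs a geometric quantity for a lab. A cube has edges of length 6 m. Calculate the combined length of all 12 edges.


Shape: cube
Side s = 6 m
A cube has 12 edges, all equal.
Formula: total edge length = 12 * s
Total = 12 * 6
Total = 72
72 m


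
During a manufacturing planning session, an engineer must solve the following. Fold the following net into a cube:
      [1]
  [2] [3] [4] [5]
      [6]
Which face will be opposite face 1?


Net: cross layout. Take square 3 as the base (bottom).
Fold the four squares in the horizontal row up around 3: 2 -> left, 4 -> right, 5 wraps to the top.
Fold 1 and 6 up from 3: 1 -> back, 6 -> front.
Opposite pairs are therefore: (1, 6), (2, 4), (3, 5).
Face 1 is opposite face 6.
face 6


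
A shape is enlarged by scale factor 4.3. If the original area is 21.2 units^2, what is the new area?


Linear scale factor k = 4.3
Original area = 21.2 units^2
Rule: under a linear scaling by k, areas scale by k^2.
k^2 = 4.3^2 = 18.49
New area = 21.2 * 18.49
New area = 391.988
391.988 units^2


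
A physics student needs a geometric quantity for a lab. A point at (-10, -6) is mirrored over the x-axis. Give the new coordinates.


Transformation: reflection
Original point: (-10, -6)
Rule for reflection over the x-axis: (x, y) -> (x, -y)
Apply: (-10, -6) -> (-10, 6)
(-10, 6)


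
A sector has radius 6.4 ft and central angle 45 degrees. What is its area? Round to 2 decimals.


Shape: circular sector
Radius r = 6.4 ft, Angle = 45 degrees
Formula: A = (angle/360) * pi * r^2
r^2 = 40.96
Fraction of circle = 45/360
A = (45/360) * pi * 40.96
A = 5.12 * pi
A = 16.08
16.08 ft^2


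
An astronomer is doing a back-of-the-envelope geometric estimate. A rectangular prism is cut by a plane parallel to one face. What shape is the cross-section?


Solid: rectangular prism
Cutting plane: parallel to one face
Visualize the intersection of the plane with the solid's surface.
The boundary of the cut region is a rectangle.
rectangle


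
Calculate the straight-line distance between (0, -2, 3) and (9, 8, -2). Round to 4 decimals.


3D distance between two points
P1 = (0, -2, 3), P2 = (9, 8, -2)
Formula: d = sqrt((x2-x1)^2 + (y2-y1)^2 + (z2-z1)^2)
dx = 9 - 0 = 9
dy = 8 - -2 = 10
dz = -2 - 3 = -5
dx^2 + dy^2 + dz^2 = 81 + 100 + 25 = 206
d = sqrt(206)
d = 14.3527
14.3527 units


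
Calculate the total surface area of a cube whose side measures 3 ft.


Shape: cube
Side s = 3 ft
A cube has 6 square faces.
Formula: SA = 6 * s^2
s^2 = 9
SA = 6 * 9
SA = 54
54 ft^2


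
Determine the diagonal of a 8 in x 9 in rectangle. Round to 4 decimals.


Shape: rectangle (diagonal via Pythagoras)
Sides: 8 in and 9 in
Formula: d = sqrt(l^2 + w^2)
l^2 = 64, w^2 = 81
l^2 + w^2 = 145
d = sqrt(145)
d = 12.0416
12.0416 in


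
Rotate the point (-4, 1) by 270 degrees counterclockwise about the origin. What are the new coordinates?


Transformation: rotation about the origin
Original point: (-4, 1)
Rule for 270 deg counterclockwise: (x, y) -> (y, -x)
Apply: (-4, 1) -> (1, 4)
(1, 4)


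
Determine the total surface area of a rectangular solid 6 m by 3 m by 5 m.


Shape: rectangular prism
l = 6 m, w = 3 m, h = 5 m
Formula: SA = 2(lw + lh + wh)
lw = 18, lh = 30, wh = 15
lw + lh + wh = 63
SA = 2 * 63
SA = 126
126 m^2


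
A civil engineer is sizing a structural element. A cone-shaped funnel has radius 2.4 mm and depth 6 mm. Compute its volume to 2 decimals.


Shape: cone
Radius r = 2.4 mm, Height h = 6 mm
Formula: V = (1/3) * pi * r^2 * h
r^2 = 5.76
pi * r^2 * h = pi * 5.76 * 6 = 34.56 * pi
V = 34.56 * pi / 3
V = 36.19
36.19 mm^3


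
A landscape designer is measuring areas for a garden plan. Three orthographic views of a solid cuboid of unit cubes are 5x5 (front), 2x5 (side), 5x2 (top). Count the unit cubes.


Orthographic views of a solid rectangular block:
Front view 5 x 5 -> length = 5, height = 5
Side view 2 x 5 -> width = 2, height = 5 (consistent)
Top view 5 x 2 -> confirms length = 5, width = 2
The block is 5 x 2 x 5.
Total unit cubes = 5 * 2 * 5 = 50
50 unit cubes


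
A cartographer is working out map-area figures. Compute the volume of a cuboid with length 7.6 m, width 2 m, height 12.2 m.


Shape: rectangular prism
l = 7.6 m, w = 2 m, h = 12.2 m
Formula: V = l * w * h
V = 7.6 * 2 * 12.2
V = 15.2 * 12.2
V = 185.44
185.44 m^3


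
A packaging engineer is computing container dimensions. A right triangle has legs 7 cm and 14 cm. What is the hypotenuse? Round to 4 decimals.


Shape: right triangle
Legs a = 7 cm, b = 14 cm
Formula: c = sqrt(a^2 + b^2)
a^2 = 49, b^2 = 196
a^2 + b^2 = 245
c = sqrt(245)
c = 15.6525
15.6525 cm


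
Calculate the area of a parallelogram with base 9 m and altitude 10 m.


Shape: parallelogram
Base b = 9 m, Height h = 10 m
Formula: A = b * h
A = 9 * 10
A = 90
90 m^2


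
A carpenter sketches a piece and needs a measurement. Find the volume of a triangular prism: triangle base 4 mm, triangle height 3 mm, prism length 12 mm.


Shape: triangular prism
Triangle base = 4 mm, triangle height = 3 mm, prism length L = 12 mm
Formula: V = (1/2 * b * h_tri) * L
Cross-section area = 0.5 * 4 * 3 = 6
V = 6 * 12
V = 72
72 mm^3


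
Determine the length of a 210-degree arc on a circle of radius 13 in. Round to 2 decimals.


Shape: circular arc
Radius r = 13 in, Angle = 210 degrees
Formula: L = (angle/360) * 2 * pi * r
2 * pi * r = 26 * pi
L = (210/360) * 26 * pi
L = 15.166667 * pi
L = 47.65
47.65 in


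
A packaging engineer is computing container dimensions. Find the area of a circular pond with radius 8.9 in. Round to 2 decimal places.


Shape: circle
Radius r = 8.9 in
Formula: A = pi * r^2
r^2 = 8.9^2 = 79.21
A = pi * 79.21
A = 248.85
248.85 in^2


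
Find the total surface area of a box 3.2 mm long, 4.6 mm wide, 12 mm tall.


Shape: rectangular prism
l = 3.2 mm, w = 4.6 mm, h = 12 mm
Formula: SA = 2(lw + lh + wh)
lw = 14.72, lh = 38.4, wh = 55.2
lw + lh + wh = 108.32
SA = 2 * 108.32
SA = 216.64
216.64 mm^2


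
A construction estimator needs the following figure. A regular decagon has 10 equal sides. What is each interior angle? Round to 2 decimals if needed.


Shape: regular decagon (10 sides)
Formula: interior angle = (n - 2) * 180 / n
(n - 2) = 8
(n - 2) * 180 = 1440
angle = 1440 / 10
angle = 144
144 degrees


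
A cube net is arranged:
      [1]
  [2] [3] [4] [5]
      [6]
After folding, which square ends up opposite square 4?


Net: cross layout. Take square 3 as the base (bottom).
Fold the four squares in the horizontal row up around 3: 2 -> left, 4 -> right, 5 wraps to the top.
Fold 1 and 6 up from 3: 1 -> back, 6 -> front.
Opposite pairs are therefore: (1, 6), (2, 4), (3, 5).
Face 4 is opposite face 2.
face 2


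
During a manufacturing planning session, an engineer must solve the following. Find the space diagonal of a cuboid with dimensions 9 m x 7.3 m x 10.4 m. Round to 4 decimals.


Shape: rectangular box (space diagonal)
l = 9 m, w = 7.3 m, h = 10.4 m
Visualize: the diagonal of the base, then a right triangle with that diagonal and the height.
Formula: d = sqrt(l^2 + w^2 + h^2)
l^2 + w^2 + h^2 = 81 + 53.29 + 108.16 = 242.45
d = sqrt(242.45)
d = 15.5708
15.5708 m


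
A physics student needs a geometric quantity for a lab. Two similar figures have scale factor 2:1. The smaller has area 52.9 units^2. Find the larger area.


Linear scale factor k = 2
Original area = 52.9 units^2
Rule: under a linear scaling by k, areas scale by k^2.
k^2 = 2^2 = 4
New area = 52.9 * 4
New area = 211.6
211.6 units^2


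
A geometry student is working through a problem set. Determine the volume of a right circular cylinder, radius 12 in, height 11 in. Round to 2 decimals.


Shape: cylinder
Radius r = 12 in, Height h = 11 in
Formula: V = pi * r^2 * h
r^2 = 144
V = pi * 144 * 11
V = 1584 * pi
V = 4976.28
4976.28 in^3


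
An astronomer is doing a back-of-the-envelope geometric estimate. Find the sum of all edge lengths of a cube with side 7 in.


Shape: cube
Side s = 7 in
A cube has 12 edges, all equal.
Formula: total edge length = 12 * s
Total = 12 * 7
Total = 84
84 in


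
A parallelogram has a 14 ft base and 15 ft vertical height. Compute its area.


Shape: parallelogram
Base b = 14 ft, Height h = 15 ft
Formula: A = b * h
A = 14 * 15
A = 210
210 ft^2


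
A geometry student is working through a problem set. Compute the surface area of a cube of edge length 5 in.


Shape: cube
Side s = 5 in
A cube has 6 square faces.
Formula: SA = 6 * s^2
s^2 = 25
SA = 6 * 25
SA = 150
150 in^2


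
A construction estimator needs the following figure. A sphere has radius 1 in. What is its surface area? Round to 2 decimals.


Shape: sphere
Radius r = 1 in
Formula: SA = 4 * pi * r^2
r^2 = 1
SA = 4 * pi * 1
SA = 4 * pi
SA = 12.57
12.57 in^2


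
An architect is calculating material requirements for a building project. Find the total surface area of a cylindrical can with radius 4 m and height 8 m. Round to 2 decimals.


Shape: closed cylinder
Radius r = 4 m, Height h = 8 m
Formula: SA = 2*pi*r^2 + 2*pi*r*h = 2*pi*r*(r + h)
r + h = 12
2 * r * (r + h) = 2 * 4 * 12 = 96
SA = 96 * pi
SA = 301.59
301.59 m^2


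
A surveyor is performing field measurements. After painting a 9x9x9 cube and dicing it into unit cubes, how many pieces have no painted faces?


Large cube: 9 x 9 x 9, cut into unit cubes.
n = 9, so n - 2 = 7
Unpainted cubes form the interior (n - 2)^3 block.
(n - 2)^3 = 7^3 = 343
343 unit cubes


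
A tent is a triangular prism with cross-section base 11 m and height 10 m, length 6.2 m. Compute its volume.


Shape: triangular prism
Triangle base = 11 m, triangle height = 10 m, prism length L = 6.2 m
Formula: V = (1/2 * b * h_tri) * L
Cross-section area = 0.5 * 11 * 10 = 55
V = 55 * 6.2
V = 341
341 m^3


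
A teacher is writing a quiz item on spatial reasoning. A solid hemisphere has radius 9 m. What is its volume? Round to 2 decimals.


Shape: hemisphere (half of a sphere)
Radius r = 9 m
Formula: V = (1/2) * (4/3) * pi * r^3 = (2/3) * pi * r^3
r^3 = 729
(2/3) * 729 = 486
V = 486 * pi
V = 1526.81
1526.81 m^3


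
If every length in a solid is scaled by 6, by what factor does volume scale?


Linear scale factor k = 6
Rule: under a linear scaling by k, volumes scale by k^3.
k^3 = 6 * 6 * 6
k^3 = 36 * 6
k^3 = 216
Volume scales by a factor of 216.
216 (dimensionless)


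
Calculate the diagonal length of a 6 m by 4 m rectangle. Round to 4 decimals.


Shape: rectangle (diagonal via Pythagoras)
Sides: 6 m and 4 m
Formula: d = sqrt(l^2 + w^2)
l^2 = 36, w^2 = 16
l^2 + w^2 = 52
d = sqrt(52)
d = 7.2111
7.2111 m


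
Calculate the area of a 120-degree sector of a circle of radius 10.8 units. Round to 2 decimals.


Shape: circular sector
Radius r = 10.8 units, Angle = 120 degrees
Formula: A = (angle/360) * pi * r^2
r^2 = 116.64
Fraction of circle = 120/360
A = (120/360) * pi * 116.64
A = 38.88 * pi
A = 122.15
122.15 units^2


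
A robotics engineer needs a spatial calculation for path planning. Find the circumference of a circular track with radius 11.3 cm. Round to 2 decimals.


Shape: circle
Radius r = 11.3 cm
Formula: C = 2 * pi * r
C = 2 * pi * 11.3
C = 22.6 * pi
C = 71
71 cm


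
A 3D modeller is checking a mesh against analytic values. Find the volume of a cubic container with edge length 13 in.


Shape: cube
Side s = 13 in
Formula: V = s^3
V = 13 * 13 * 13
V = 169 * 13
V = 2197
2197 in^3


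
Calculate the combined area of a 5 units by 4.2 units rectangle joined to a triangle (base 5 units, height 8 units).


Composite shape: rectangle + triangle
Rectangle area = 5 * 4.2 = 21
Triangle area = 0.5 * 5 * 8 = 20
Total = 21 + 20
Total = 41
41 units^2


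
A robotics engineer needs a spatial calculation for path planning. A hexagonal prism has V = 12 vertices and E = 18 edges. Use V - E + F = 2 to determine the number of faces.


Polyhedron: hexagonal prism
Euler's formula for convex polyhedra: V - E + F = 2
Given: V = 12 vertices and E = 18 edges
Solve for F:
F = 2 + E - V = 2 + 18 - 12 = 8
8 faces


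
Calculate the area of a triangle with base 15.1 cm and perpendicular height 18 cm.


Shape: triangle
Base b = 15.1 cm, Height h = 18 cm
Formula: A = (1/2) * b * h
A = 0.5 * 15.1 * 18
A = 0.5 * 271.8
A = 135.9
135.9 cm^2


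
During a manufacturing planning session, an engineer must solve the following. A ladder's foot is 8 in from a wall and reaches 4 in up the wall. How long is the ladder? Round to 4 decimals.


Shape: right triangle
Legs a = 8 in, b = 4 in
Formula: c = sqrt(a^2 + b^2)
a^2 = 64, b^2 = 16
a^2 + b^2 = 80
c = sqrt(80)
c = 8.9443
8.9443 in


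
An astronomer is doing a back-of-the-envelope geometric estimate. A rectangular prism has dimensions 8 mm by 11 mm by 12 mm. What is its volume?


Shape: rectangular prism
l = 8 mm, w = 11 mm, h = 12 mm
Formula: V = l * w * h
V = 8 * 11 * 12
V = 88 * 12
V = 1056
1056 mm^3


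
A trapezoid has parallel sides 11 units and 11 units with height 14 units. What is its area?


Shape: trapezoid
Parallel sides a = 11 units, b = 11 units; Height h = 14 units
Formula: A = (a + b) * h / 2
a + b = 11 + 11 = 22
A = 22 * 14 / 2
A = 308 / 2
A = 154
154 units^2


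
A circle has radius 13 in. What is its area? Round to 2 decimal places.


Shape: circle
Radius r = 13 in
Formula: A = pi * r^2
r^2 = 13^2 = 169
A = pi * 169
A = 530.93
530.93 in^2


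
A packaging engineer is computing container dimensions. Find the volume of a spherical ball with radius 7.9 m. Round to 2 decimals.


Shape: sphere
Radius r = 7.9 m
Formula: V = (4/3) * pi * r^3
r^3 = 493.039
(4/3) * 493.039 = 657.385333
V = 657.385333 * pi
V = 2065.24
2065.24 m^3


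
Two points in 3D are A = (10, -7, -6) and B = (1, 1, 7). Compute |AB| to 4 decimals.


3D distance between two points
P1 = (10, -7, -6), P2 = (1, 1, 7)
Formula: d = sqrt((x2-x1)^2 + (y2-y1)^2 + (z2-z1)^2)
dx = 1 - 10 = -9
dy = 1 - -7 = 8
dz = 7 - -6 = 13
dx^2 + dy^2 + dz^2 = 81 + 64 + 169 = 314
d = sqrt(314)
d = 17.72
17.72 units


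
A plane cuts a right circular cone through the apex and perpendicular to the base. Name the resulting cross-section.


Solid: right circular cone
Cutting plane: through the apex and perpendicular to the base
Visualize the intersection of the plane with the solid's surface.
The boundary of the cut region is a isosceles triangle.
isosceles triangle


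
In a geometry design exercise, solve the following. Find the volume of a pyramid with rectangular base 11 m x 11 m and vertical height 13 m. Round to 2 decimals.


Shape: rectangular pyramid
Base: 11 m x 11 m, Height h = 13 m
Formula: V = (1/3) * base_area * h
base_area = 11 * 11 = 121
base_area * h = 121 * 13 = 1573
V = 1573 / 3
V = 524.33
524.33 m^3


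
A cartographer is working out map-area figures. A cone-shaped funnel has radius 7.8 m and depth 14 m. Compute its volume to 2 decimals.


Shape: cone
Radius r = 7.8 m, Height h = 14 m
Formula: V = (1/3) * pi * r^2 * h
r^2 = 60.84
pi * r^2 * h = pi * 60.84 * 14 = 851.76 * pi
V = 851.76 * pi / 3
V = 891.96
891.96 m^3


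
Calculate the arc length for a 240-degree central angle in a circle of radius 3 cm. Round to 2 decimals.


Shape: circular arc
Radius r = 3 cm, Angle = 240 degrees
Formula: L = (angle/360) * 2 * pi * r
2 * pi * r = 6 * pi
L = (240/360) * 6 * pi
L = 4 * pi
L = 12.57
12.57 cm


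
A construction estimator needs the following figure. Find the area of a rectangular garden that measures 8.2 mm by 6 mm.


Shape: rectangle
Length l = 8.2 mm, Width w = 6 mm
Formula: A = l * w
A = 8.2 * 6
A = 49.2
49.2 mm^2


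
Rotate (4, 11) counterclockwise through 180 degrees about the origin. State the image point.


Transformation: rotation about the origin
Original point: (4, 11)
Rule for 180 deg: (x, y) -> (-x, -y)
Apply: (4, 11) -> (-4, -11)
(-4, -11)


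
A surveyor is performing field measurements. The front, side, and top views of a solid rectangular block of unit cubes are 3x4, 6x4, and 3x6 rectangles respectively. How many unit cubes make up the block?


Orthographic views of a solid rectangular block:
Front view 3 x 4 -> length = 3, height = 4
Side view 6 x 4 -> width = 6, height = 4 (consistent)
Top view 3 x 6 -> confirms length = 3, width = 6
The block is 3 x 6 x 4.
Total unit cubes = 3 * 6 * 4 = 72
72 unit cubes


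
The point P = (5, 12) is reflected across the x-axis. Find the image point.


Transformation: reflection
Original point: (5, 12)
Rule for reflection over the x-axis: (x, y) -> (x, -y)
Apply: (5, 12) -> (5, -12)
(5, -12)


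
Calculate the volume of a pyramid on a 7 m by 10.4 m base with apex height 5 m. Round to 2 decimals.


Shape: rectangular pyramid
Base: 7 m x 10.4 m, Height h = 5 m
Formula: V = (1/3) * base_area * h
base_area = 7 * 10.4 = 72.8
base_area * h = 72.8 * 5 = 364
V = 364 / 3
V = 121.33
121.33 m^3


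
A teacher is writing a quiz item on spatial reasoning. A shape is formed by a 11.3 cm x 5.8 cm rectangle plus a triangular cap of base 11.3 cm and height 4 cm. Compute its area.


Composite shape: rectangle + triangle
Rectangle area = 11.3 * 5.8 = 65.54
Triangle area = 0.5 * 11.3 * 4 = 22.6
Total = 65.54 + 22.6
Total = 88.14
88.14 cm^2


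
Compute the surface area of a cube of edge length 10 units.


Shape: cube
Side s = 10 units
A cube has 6 square faces.
Formula: SA = 6 * s^2
s^2 = 100
SA = 6 * 100
SA = 600
600 units^2


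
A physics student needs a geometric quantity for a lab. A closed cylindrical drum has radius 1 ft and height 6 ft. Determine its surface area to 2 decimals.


Shape: closed cylinder
Radius r = 1 ft, Height h = 6 ft
Formula: SA = 2*pi*r^2 + 2*pi*r*h = 2*pi*r*(r + h)
r + h = 7
2 * r * (r + h) = 2 * 1 * 7 = 14
SA = 14 * pi
SA = 43.98
43.98 ft^2


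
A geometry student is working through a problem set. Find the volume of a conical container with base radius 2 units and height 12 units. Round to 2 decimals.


Shape: cone
Radius r = 2 units, Height h = 12 units
Formula: V = (1/3) * pi * r^2 * h
r^2 = 4
pi * r^2 * h = pi * 4 * 12 = 48 * pi
V = 48 * pi / 3
V = 50.27
50.27 units^3


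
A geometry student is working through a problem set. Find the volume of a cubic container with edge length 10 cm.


Shape: cube
Side s = 10 cm
Formula: V = s^3
V = 10 * 10 * 10
V = 100 * 10
V = 1000
1000 cm^3


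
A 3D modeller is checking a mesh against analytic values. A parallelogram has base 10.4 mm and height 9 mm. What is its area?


Shape: parallelogram
Base b = 10.4 mm, Height h = 9 mm
Formula: A = b * h
A = 10.4 * 9
A = 93.6
93.6 mm^2


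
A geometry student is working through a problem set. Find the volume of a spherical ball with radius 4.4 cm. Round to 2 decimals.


Shape: sphere
Radius r = 4.4 cm
Formula: V = (4/3) * pi * r^3
r^3 = 85.184
(4/3) * 85.184 = 113.578667
V = 113.578667 * pi
V = 356.82
356.82 cm^3


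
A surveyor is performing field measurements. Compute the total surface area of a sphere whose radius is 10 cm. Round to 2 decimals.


Shape: sphere
Radius r = 10 cm
Formula: SA = 4 * pi * r^2
r^2 = 100
SA = 4 * pi * 100
SA = 400 * pi
SA = 1256.64
1256.64 cm^2


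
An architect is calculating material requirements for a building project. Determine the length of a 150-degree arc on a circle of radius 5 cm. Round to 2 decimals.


Shape: circular arc
Radius r = 5 cm, Angle = 150 degrees
Formula: L = (angle/360) * 2 * pi * r
2 * pi * r = 10 * pi
L = (150/360) * 10 * pi
L = 4.166667 * pi
L = 13.09
13.09 cm


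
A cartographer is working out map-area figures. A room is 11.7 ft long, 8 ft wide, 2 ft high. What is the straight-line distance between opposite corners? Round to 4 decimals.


Shape: rectangular box (space diagonal)
l = 11.7 ft, w = 8 ft, h = 2 ft
Visualize: the diagonal of the base, then a right triangle with that diagonal and the height.
Formula: d = sqrt(l^2 + w^2 + h^2)
l^2 + w^2 + h^2 = 136.89 + 64 + 4 = 204.89
d = sqrt(204.89)
d = 14.314
14.314 ft


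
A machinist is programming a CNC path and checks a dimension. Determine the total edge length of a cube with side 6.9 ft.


Shape: cube
Side s = 6.9 ft
A cube has 12 edges, all equal.
Formula: total edge length = 12 * s
Total = 12 * 6.9
Total = 82.8
82.8 ft


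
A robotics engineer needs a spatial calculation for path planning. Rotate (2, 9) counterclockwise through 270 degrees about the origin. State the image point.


Transformation: rotation about the origin
Original point: (2, 9)
Rule for 270 deg counterclockwise: (x, y) -> (y, -x)
Apply: (2, 9) -> (9, -2)
(9, -2)


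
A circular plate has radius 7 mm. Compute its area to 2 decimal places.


Shape: circle
Radius r = 7 mm
Formula: A = pi * r^2
r^2 = 7^2 = 49
A = pi * 49
A = 153.94
153.94 mm^2


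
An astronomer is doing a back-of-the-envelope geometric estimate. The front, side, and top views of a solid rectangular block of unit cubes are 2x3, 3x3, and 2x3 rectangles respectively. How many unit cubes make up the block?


Orthographic views of a solid rectangular block:
Front view 2 x 3 -> length = 2, height = 3
Side view 3 x 3 -> width = 3, height = 3 (consistent)
Top view 2 x 3 -> confirms length = 2, width = 3
The block is 2 x 3 x 3.
Total unit cubes = 2 * 3 * 3 = 18
18 unit cubes


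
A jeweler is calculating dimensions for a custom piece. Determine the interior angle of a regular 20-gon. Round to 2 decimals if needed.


Shape: regular icosagon (20 sides)
Formula: interior angle = (n - 2) * 180 / n
(n - 2) = 18
(n - 2) * 180 = 3240
angle = 3240 / 20
angle = 162
162 degrees


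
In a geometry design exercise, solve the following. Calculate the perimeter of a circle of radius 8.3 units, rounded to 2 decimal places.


Shape: circle
Radius r = 8.3 units
Formula: C = 2 * pi * r
C = 2 * pi * 8.3
C = 16.6 * pi
C = 52.15
52.15 units


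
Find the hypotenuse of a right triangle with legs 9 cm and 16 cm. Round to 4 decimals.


Shape: right triangle
Legs a = 9 cm, b = 16 cm
Formula: c = sqrt(a^2 + b^2)
a^2 = 81, b^2 = 256
a^2 + b^2 = 337
c = sqrt(337)
c = 18.3576
18.3576 cm


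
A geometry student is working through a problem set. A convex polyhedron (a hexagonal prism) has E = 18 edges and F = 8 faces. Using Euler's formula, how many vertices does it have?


Polyhedron: hexagonal prism
Euler's formula for convex polyhedra: V - E + F = 2
Given: E = 18 edges and F = 8 faces
Solve for V:
V = 2 + E - F = 2 + 18 - 8 = 12
12 vertices


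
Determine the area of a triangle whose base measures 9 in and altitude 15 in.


Shape: triangle
Base b = 9 in, Height h = 15 in
Formula: A = (1/2) * b * h
A = 0.5 * 9 * 15
A = 0.5 * 135
A = 67.5
67.5 in^2


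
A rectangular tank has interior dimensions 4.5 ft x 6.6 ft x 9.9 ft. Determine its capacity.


Shape: rectangular prism
l = 4.5 ft, w = 6.6 ft, h = 9.9 ft
Formula: V = l * w * h
V = 4.5 * 6.6 * 9.9
V = 29.7 * 9.9
V = 294.03
294.03 ft^3


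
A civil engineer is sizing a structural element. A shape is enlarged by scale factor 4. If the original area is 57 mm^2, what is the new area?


Linear scale factor k = 4
Original area = 57 mm^2
Rule: under a linear scaling by k, areas scale by k^2.
k^2 = 4^2 = 16
New area = 57 * 16
New area = 912
912 mm^2


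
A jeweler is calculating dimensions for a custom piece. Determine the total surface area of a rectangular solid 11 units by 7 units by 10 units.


Shape: rectangular prism
l = 11 units, w = 7 units, h = 10 units
Formula: SA = 2(lw + lh + wh)
lw = 77, lh = 110, wh = 70
lw + lh + wh = 257
SA = 2 * 257
SA = 514
514 units^2


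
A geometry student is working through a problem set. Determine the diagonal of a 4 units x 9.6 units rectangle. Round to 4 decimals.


Shape: rectangle (diagonal via Pythagoras)
Sides: 4 units and 9.6 units
Formula: d = sqrt(l^2 + w^2)
l^2 = 16, w^2 = 92.16
l^2 + w^2 = 108.16
d = sqrt(108.16)
d = 10.4
10.4 units


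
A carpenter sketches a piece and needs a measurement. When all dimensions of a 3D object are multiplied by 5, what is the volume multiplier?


Linear scale factor k = 5
Rule: under a linear scaling by k, volumes scale by k^3.
k^3 = 5 * 5 * 5
k^3 = 25 * 5
k^3 = 125
Volume scales by a factor of 125.
125 (dimensionless)


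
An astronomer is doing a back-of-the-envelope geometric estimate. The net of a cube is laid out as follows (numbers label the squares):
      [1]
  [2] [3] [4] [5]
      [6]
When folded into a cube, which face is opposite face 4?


Net: cross layout. Take square 3 as the base (bottom).
Fold the four squares in the horizontal row up around 3: 2 -> left, 4 -> right, 5 wraps to the top.
Fold 1 and 6 up from 3: 1 -> back, 6 -> front.
Opposite pairs are therefore: (1, 6), (2, 4), (3, 5).
Face 4 is opposite face 2.
face 2


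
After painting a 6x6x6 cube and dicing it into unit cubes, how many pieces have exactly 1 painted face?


Large cube: 6 x 6 x 6, cut into unit cubes.
n = 6, so n - 2 = 4
Cubes with 1 painted face lie in the interior of each face.
A cube has 6 faces; each contributes (n - 2)^2 = 16 such cubes.
Count = 6 * 16 = 96
96 unit cubes


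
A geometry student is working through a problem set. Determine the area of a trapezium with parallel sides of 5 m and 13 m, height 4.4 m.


Shape: trapezoid
Parallel sides a = 5 m, b = 13 m; Height h = 4.4 m
Formula: A = (a + b) * h / 2
a + b = 5 + 13 = 18
A = 18 * 4.4 / 2
A = 79.2 / 2
A = 39.6
39.6 m^2


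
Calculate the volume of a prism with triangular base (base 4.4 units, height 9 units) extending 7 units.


Shape: triangular prism
Triangle base = 4.4 units, triangle height = 9 units, prism length L = 7 units
Formula: V = (1/2 * b * h_tri) * L
Cross-section area = 0.5 * 4.4 * 9 = 19.8
V = 19.8 * 7
V = 138.6
138.6 units^3


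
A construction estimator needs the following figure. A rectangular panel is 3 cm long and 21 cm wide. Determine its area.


Shape: rectangle
Length l = 3 cm, Width w = 21 cm
Formula: A = l * w
A = 3 * 21
A = 63
63 cm^2


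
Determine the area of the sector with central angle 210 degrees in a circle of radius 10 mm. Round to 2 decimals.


Shape: circular sector
Radius r = 10 mm, Angle = 210 degrees
Formula: A = (angle/360) * pi * r^2
r^2 = 100
Fraction of circle = 210/360
A = (210/360) * pi * 100
A = 58.333333 * pi
A = 183.26
183.26 mm^2
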